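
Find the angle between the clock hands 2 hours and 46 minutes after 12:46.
First find the time 2 hours and 46 minutes after 12:46.
Total minutes: 12 x 60 + 46 + 2 x 60 + 46 = 932.
932 mod 720 = 212 minutes = 3:32.
Now compute the angle at 3:32:
Hour hand: 3 x 30 + 32 x 0.5 = 106 degrees
Minute hand: 32 x 6 = 192 degrees
Difference: |106 - 192| = 86 degrees
The angle is 86 degrees

Final answer: 86 degrees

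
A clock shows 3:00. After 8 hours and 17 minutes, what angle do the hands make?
First find the time 8 hours and 17 minutes after 3:00.
Total minutes: 3 x 60 + 0 + 8 x 60 + 17 = 677.
677 mod 720 = 677 minutes = 11:17.
Now compute the angle at 11:17:
Hour hand: 11 x 30 + 17 x 0.5 = 338.5 degrees
Minute hand: 17 x 6 = 102 degrees
Difference: |338.5 - 102| = 236.5 degrees
Smaller angle: 360 - 236.5 = 123.5 degrees

Final answer: 123.5 degrees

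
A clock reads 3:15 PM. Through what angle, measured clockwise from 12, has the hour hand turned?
The hour hand moves 30 degrees per hour and 0.5 degrees per minute.
At 3:15: (3) x 30 + 15 x 0.5 = 90 + 7.5 = 97.5 degrees

Final answer: 97.5 degrees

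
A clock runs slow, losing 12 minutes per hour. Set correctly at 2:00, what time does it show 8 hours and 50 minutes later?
For every 60 true minutes, the faulty clock advances 60 - 12 = 48 minutes.
True elapsed: 8 hours and 50 minutes = 530 minutes.
Faulty clock advances: 530 x 48/60 = 424 minutes (drift: 106 minutes behind).
Shown time: 2:00 + 424 minutes = 9:04.

Final answer: 9:04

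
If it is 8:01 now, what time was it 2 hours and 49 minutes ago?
Starting time: 8:01 = 481 total minutes past 12:00
Subtracting: 2 hours and 49 minutes = 169 minutes
481 - 169 = 312 minutes
= 5 hours and 12 minutes past 12:00 = 5:12

Final answer: 5:12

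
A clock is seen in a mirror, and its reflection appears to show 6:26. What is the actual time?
Reflection across the vertical (12-6) axis maps a hand at angle A degrees to (360 - A) degrees, which sends a reading of T minutes past 12:00 to (720 - T) minutes past 12:00.
Mirror reads 6:26 = 386 minutes past 12:00.
Actual time: (720 - 386) mod 720 = 334 minutes = 5:34.

Final answer: 5:34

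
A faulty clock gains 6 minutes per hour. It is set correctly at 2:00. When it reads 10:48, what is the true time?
For every 60 true minutes, the faulty clock advances 66 minutes, so 1 faulty-clock minute corresponds to 60/66 true minutes.
From 2:00 to 10:48 on the faulty dial is 528 minutes.
True elapsed: 528 x 60/66 = 480 minutes = 8 hours.
True time: 2:00 + 8 hours = 10:00.

Final answer: 10:00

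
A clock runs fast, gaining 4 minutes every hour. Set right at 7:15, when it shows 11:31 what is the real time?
For every 60 true minutes, the faulty clock advances 64 minutes, so 1 faulty-clock minute corresponds to 60/64 true minutes.
From 7:15 to 11:31 on the faulty dial is 256 minutes.
True elapsed: 256 x 60/64 = 240 minutes = 4 hours.
True time: 7:15 + 4 hours = 11:15.

Final answer: 11:15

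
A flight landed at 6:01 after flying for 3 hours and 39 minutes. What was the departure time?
Starting time: 6:01 = 361 total minutes past 12:00
Subtracting: 3 hours and 39 minutes = 219 minutes
361 - 219 = 142 minutes
= 2 hours and 22 minutes past 12:00 = 2:22

Final answer: 2:22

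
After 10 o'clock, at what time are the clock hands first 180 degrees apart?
For hands to be 180 degrees apart: |30H - 5.5t| = 180
With H = 10: t = (30 x 10 + 180)/5.5 = 87.27 or t = (30 x 10 - 180)/5.5 = 21.82
First valid solution (0 < t < 60): t = 21.82 minutes
The hands are opposite at 21.82 minutes past 10:00.

Final answer: 21.82 minutes past 10:00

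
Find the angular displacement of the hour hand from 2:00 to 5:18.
The hour hand moves 0.5 degrees per minute.
Time elapsed: 5:18 - 2:00 = 198 minutes
Angular displacement: 198 x 0.5 = 99 degrees

Final answer: 99 degrees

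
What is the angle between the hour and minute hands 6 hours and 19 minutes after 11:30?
First find the time 6 hours and 19 minutes after 11:30.
Total minutes: 11 x 60 + 30 + 6 x 60 + 19 = 1069.
1069 mod 720 = 349 minutes = 5:49.
Now compute the angle at 5:49:
Hour hand: 5 x 30 + 49 x 0.5 = 174.5 degrees
Minute hand: 49 x 6 = 294 degrees
Difference: |174.5 - 294| = 119.5 degrees
The angle is 119.5 degrees

Final answer: 119.5 degrees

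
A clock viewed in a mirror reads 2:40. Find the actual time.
Reflection across the vertical (12-6) axis maps a hand at angle A degrees to (360 - A) degrees, which sends a reading of T minutes past 12:00 to (720 - T) minutes past 12:00.
Mirror reads 2:40 = 160 minutes past 12:00.
Actual time: (720 - 160) mod 720 = 560 minutes = 9:20.

Final answer: 9:20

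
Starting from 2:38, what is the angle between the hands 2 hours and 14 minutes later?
First find the time 2 hours and 14 minutes after 2:38.
Total minutes: 2 x 60 + 38 + 2 x 60 + 14 = 292.
292 mod 720 = 292 minutes = 4:52.
Now compute the angle at 4:52:
Hour hand: 4 x 30 + 52 x 0.5 = 146 degrees
Minute hand: 52 x 6 = 312 degrees
Difference: |146 - 312| = 166 degrees
The angle is 166 degrees

Final answer: 166 degrees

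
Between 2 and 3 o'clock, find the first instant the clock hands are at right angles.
At t minutes past 2:00, the hour hand is at 30 x 2 + 0.5t degrees and the minute hand is at 6t degrees.
The smaller angle between them is 90 degrees when |30H - 5.5t| = 90 or |30H - 5.5t| = 270.
With H = 2, solve 30 x 2 - 5.5t = +/- target for each target:
  t = (30 x 2 - 90) / 5.5 = -5.45 (outside (0, 60))
  t = (30 x 2 + 90) / 5.5 = 27.27
  t = (30 x 2 - 270) / 5.5 = -38.18 (outside (0, 60))
  t = (30 x 2 + 270) / 5.5 = 60 (outside (0, 60))
Valid solutions in (0, 60): {27.27} minutes.
First occurrence: t = 27.27 minutes.
The hands are at right angles at 27.27 minutes past 2:00.

Final answer: 27.27 minutes past 2:00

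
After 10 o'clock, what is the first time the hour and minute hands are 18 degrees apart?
At t minutes past 10:00, the hour hand is at 30 x 10 + 0.5t degrees and the minute hand is at 6t degrees.
The smaller angle between them is 18 degrees when |30H - 5.5t| = 18 or |30H - 5.5t| = 342.
With H = 10, solve 30 x 10 - 5.5t = +/- target for each target:
  t = (30 x 10 - 18) / 5.5 = 51.27
  t = (30 x 10 + 18) / 5.5 = 57.82
  t = (30 x 10 - 342) / 5.5 = -7.64 (outside (0, 60))
  t = (30 x 10 + 342) / 5.5 = 116.73 (outside (0, 60))
Valid solutions in (0, 60): {51.27, 57.82} minutes.
The first occurrence is t = 51.27 minutes.
The hands form a 18-degree angle at 51.27 minutes past 10:00.

Final answer: 51.27 minutes past 10:00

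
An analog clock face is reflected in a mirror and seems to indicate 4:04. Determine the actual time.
Reflection across the vertical (12-6) axis maps a hand at angle A degrees to (360 - A) degrees, which sends a reading of T minutes past 12:00 to (720 - T) minutes past 12:00.
Mirror reads 4:04 = 244 minutes past 12:00.
Actual time: (720 - 244) mod 720 = 476 minutes = 7:56.

Final answer: 7:56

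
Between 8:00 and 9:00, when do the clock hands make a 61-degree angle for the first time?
At t minutes past 8:00, the hour hand is at 30 x 8 + 0.5t degrees and the minute hand is at 6t degrees.
The smaller angle between them is 61 degrees when |30H - 5.5t| = 61 or |30H - 5.5t| = 299.
With H = 8, solve 30 x 8 - 5.5t = +/- target for each target:
  t = (30 x 8 - 61) / 5.5 = 32.55
  t = (30 x 8 + 61) / 5.5 = 54.73
  t = (30 x 8 - 299) / 5.5 = -10.73 (outside (0, 60))
  t = (30 x 8 + 299) / 5.5 = 98 (outside (0, 60))
Valid solutions in (0, 60): {32.55, 54.73} minutes.
The first occurrence is t = 32.55 minutes.
The hands form a 61-degree angle at 32.55 minutes past 8:00.

Final answer: 32.55 minutes past 8:00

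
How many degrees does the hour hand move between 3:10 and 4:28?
The hour hand moves 0.5 degrees per minute.
Time elapsed: 4:28 - 3:10 = 78 minutes
Angular displacement: 78 x 0.5 = 39 degrees

Final answer: 39 degrees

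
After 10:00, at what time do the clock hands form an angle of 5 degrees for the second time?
At t minutes past 10:00, the hour hand is at 30 x 10 + 0.5t degrees and the minute hand is at 6t degrees.
The smaller angle between them is 5 degrees when |30H - 5.5t| = 5 or |30H - 5.5t| = 355.
With H = 10, solve 30 x 10 - 5.5t = +/- target for each target:
  t = (30 x 10 - 5) / 5.5 = 53.64
  t = (30 x 10 + 5) / 5.5 = 55.45
  t = (30 x 10 - 355) / 5.5 = -10 (outside (0, 60))
  t = (30 x 10 + 355) / 5.5 = 119.09 (outside (0, 60))
Valid solutions in (0, 60): {53.64, 55.45} minutes.
The second occurrence is t = 55.45 minutes.
The hands form a 5-degree angle at 55.45 minutes past 10:00.

Final answer: 55.45 minutes past 10:00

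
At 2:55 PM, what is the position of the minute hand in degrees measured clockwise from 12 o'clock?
The minute hand moves 6 degrees per minute.
At 2:55: 55 x 6 = 330 degrees

Final answer: 330 degrees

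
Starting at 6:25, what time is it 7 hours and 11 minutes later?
Starting time: 6:25
Adding 11 minutes to 25 minutes: 25 + 11 = 36 minutes
Adding 7 hours: 6 + 7 = 13 - 12 = 1
Final time: 1:36

Final answer: 1:36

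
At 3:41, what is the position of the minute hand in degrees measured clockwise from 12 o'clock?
The minute hand moves 6 degrees per minute.
At 3:41: 41 x 6 = 246 degrees

Final answer: 246 degrees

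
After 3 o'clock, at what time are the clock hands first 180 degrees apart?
For hands to be 180 degrees apart: |30H - 5.5t| = 180
With H = 3: t = (30 x 3 + 180)/5.5 = 49.09 or t = (30 x 3 - 180)/5.5 = -16.36
First valid solution (0 < t < 60): t = 49.09 minutes
The hands are opposite at 49.09 minutes past 3:00.

Final answer: 49.09 minutes past 3:00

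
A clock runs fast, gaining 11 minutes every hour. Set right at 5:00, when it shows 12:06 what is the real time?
For every 60 true minutes, the faulty clock advances 71 minutes, so 1 faulty-clock minute corresponds to 60/71 true minutes.
From 5:00 to 12:06 on the faulty dial is 426 minutes.
True elapsed: 426 x 60/71 = 360 minutes = 6 hours.
True time: 5:00 + 6 hours = 11:00.

Final answer: 11:00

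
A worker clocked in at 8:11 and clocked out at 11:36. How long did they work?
From 8:11 to 11:36:
(11 x 60 + 36) - (8 x 60 + 11) = 696 - 491 = 205 minutes
= 3 hours and 25 minutes

Final answer: 3 hours and 25 minutes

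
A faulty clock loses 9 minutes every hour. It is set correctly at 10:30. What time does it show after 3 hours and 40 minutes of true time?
For every 60 true minutes, the faulty clock advances 60 - 9 = 51 minutes.
True elapsed: 3 hours and 40 minutes = 220 minutes.
Faulty clock advances: 220 x 51/60 = 187 minutes (drift: 33 minutes behind).
Shown time: 10:30 + 187 minutes = 1:37.

Final answer: 1:37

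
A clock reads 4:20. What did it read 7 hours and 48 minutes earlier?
Starting time: 4:20 = 260 total minutes past 12:00
Subtracting: 7 hours and 48 minutes = 468 minutes
260 - 468 = -208 (negative, add 12 hours = 720) = 512 minutes
= 8 hours and 32 minutes past 12:00 = 8:32

Final answer: 8:32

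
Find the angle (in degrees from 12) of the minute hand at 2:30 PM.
The minute hand moves 6 degrees per minute.
At 2:30: 30 x 6 = 180 degrees

Final answer: 180 degrees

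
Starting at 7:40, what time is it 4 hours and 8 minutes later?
Starting time: 7:40
Adding 8 minutes to 40 minutes: 40 + 8 = 48 minutes
Adding 4 hours: 7 + 4 = 11
Final time: 11:48

Final answer: 11:48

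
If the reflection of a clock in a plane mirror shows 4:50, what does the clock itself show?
Reflection across the vertical (12-6) axis maps a hand at angle A degrees to (360 - A) degrees, which sends a reading of T minutes past 12:00 to (720 - T) minutes past 12:00.
Mirror reads 4:50 = 290 minutes past 12:00.
Actual time: (720 - 290) mod 720 = 430 minutes = 7:10.

Final answer: 7:10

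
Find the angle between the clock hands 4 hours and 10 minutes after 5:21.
First find the time 4 hours and 10 minutes after 5:21.
Total minutes: 5 x 60 + 21 + 4 x 60 + 10 = 571.
571 mod 720 = 571 minutes = 9:31.
Now compute the angle at 9:31:
Hour hand: 9 x 30 + 31 x 0.5 = 285.5 degrees
Minute hand: 31 x 6 = 186 degrees
Difference: |285.5 - 186| = 99.5 degrees
The angle is 99.5 degrees

Final answer: 99.5 degrees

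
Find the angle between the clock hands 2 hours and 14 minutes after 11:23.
First find the time 2 hours and 14 minutes after 11:23.
Total minutes: 11 x 60 + 23 + 2 x 60 + 14 = 817.
817 mod 720 = 97 minutes = 1:37.
Now compute the angle at 1:37:
Hour hand: 1 x 30 + 37 x 0.5 = 48.5 degrees
Minute hand: 37 x 6 = 222 degrees
Difference: |48.5 - 222| = 173.5 degrees
The angle is 173.5 degrees

Final answer: 173.5 degrees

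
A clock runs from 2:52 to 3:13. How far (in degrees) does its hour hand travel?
The hour hand moves 0.5 degrees per minute.
Time elapsed: 3:13 - 2:52 = 21 minutes
Angular displacement: 21 x 0.5 = 10.5 degrees

Final answer: 10.5 degrees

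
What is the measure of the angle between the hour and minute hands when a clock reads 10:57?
Hour hand position: 10 x 30 + 57 x 0.5 = 328.5 degrees
Minute hand position: 57 x 6 = 342 degrees
Difference: |328.5 - 342| = 13.5 degrees
The angle between the hands is 13.5 degrees

Final answer: 13.5 degrees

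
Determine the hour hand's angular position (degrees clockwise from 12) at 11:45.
The hour hand moves 30 degrees per hour and 0.5 degrees per minute.
At 11:45: (11) x 30 + 45 x 0.5 = 330 + 22.5 = 352.5 degrees

Final answer: 352.5 degrees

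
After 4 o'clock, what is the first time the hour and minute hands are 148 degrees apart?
At t minutes past 4:00, the hour hand is at 30 x 4 + 0.5t degrees and the minute hand is at 6t degrees.
The smaller angle between them is 148 degrees when |30H - 5.5t| = 148 or |30H - 5.5t| = 212.
With H = 4, solve 30 x 4 - 5.5t = +/- target for each target:
  t = (30 x 4 - 148) / 5.5 = -5.09 (outside (0, 60))
  t = (30 x 4 + 148) / 5.5 = 48.73
  t = (30 x 4 - 212) / 5.5 = -16.73 (outside (0, 60))
  t = (30 x 4 + 212) / 5.5 = 60.36 (outside (0, 60))
Valid solutions in (0, 60): {48.73} minutes.
The first occurrence is t = 48.73 minutes.
The hands form a 148-degree angle at 48.73 minutes past 4:00.

Final answer: 48.73 minutes past 4:00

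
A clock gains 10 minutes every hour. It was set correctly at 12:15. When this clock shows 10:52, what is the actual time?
For every 60 true minutes, the faulty clock advances 70 minutes, so 1 faulty-clock minute corresponds to 60/70 true minutes.
From 12:15 to 10:52 on the faulty dial is 637 minutes.
True elapsed: 637 x 60/70 = 546 minutes = 9 hours and 6 minutes.
True time: 12:15 + 9 hours and 6 minutes = 9:21.

Final answer: 9:21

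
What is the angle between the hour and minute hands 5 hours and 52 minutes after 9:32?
First find the time 5 hours and 52 minutes after 9:32.
Total minutes: 9 x 60 + 32 + 5 x 60 + 52 = 924.
924 mod 720 = 204 minutes = 3:24.
Now compute the angle at 3:24:
Hour hand: 3 x 30 + 24 x 0.5 = 102 degrees
Minute hand: 24 x 6 = 144 degrees
Difference: |102 - 144| = 42 degrees
The angle is 42 degrees

Final answer: 42 degrees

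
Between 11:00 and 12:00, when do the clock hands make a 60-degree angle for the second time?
At t minutes past 11:00, the hour hand is at 30 x 11 + 0.5t degrees and the minute hand is at 6t degrees.
The smaller angle between them is 60 degrees when |30H - 5.5t| = 60 or |30H - 5.5t| = 300.
With H = 11, solve 30 x 11 - 5.5t = +/- target for each target:
  t = (30 x 11 - 60) / 5.5 = 49.09
  t = (30 x 11 + 60) / 5.5 = 70.91 (outside (0, 60))
  t = (30 x 11 - 300) / 5.5 = 5.45
  t = (30 x 11 + 300) / 5.5 = 114.55 (outside (0, 60))
Valid solutions in (0, 60): {5.45, 49.09} minutes.
The second occurrence is t = 49.09 minutes.
The hands form a 60-degree angle at 49.09 minutes past 11:00.

Final answer: 49.09 minutes past 11:00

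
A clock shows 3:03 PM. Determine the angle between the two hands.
Hour hand position: 3 x 30 + 3 x 0.5 = 91.5 degrees
Minute hand position: 3 x 6 = 18 degrees
Difference: |91.5 - 18| = 73.5 degrees
The angle between the hands is 73.5 degrees

Final answer: 73.5 degrees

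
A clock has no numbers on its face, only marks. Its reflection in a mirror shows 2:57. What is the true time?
Reflection across the vertical (12-6) axis maps a hand at angle A degrees to (360 - A) degrees, which sends a reading of T minutes past 12:00 to (720 - T) minutes past 12:00.
Mirror reads 2:57 = 177 minutes past 12:00.
Actual time: (720 - 177) mod 720 = 543 minutes = 9:03.

Final answer: 9:03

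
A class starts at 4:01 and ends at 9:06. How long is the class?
From 4:01 to 9:06:
(9 x 60 + 6) - (4 x 60 + 1) = 546 - 241 = 305 minutes
= 5 hours and 5 minutes

Final answer: 5 hours and 5 minutes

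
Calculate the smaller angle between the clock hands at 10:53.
Hour hand position: 10 x 30 + 53 x 0.5 = 326.5 degrees
Minute hand position: 53 x 6 = 318 degrees
Difference: |326.5 - 318| = 8.5 degrees
The angle between the hands is 8.5 degrees

Final answer: 8.5 degrees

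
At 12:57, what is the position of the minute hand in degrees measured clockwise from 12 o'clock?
The minute hand moves 6 degrees per minute.
At 12:57: 57 x 6 = 342 degrees

Final answer: 342 degrees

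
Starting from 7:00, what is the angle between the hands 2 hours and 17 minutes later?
First find the time 2 hours and 17 minutes after 7:00.
Total minutes: 7 x 60 + 0 + 2 x 60 + 17 = 557.
557 mod 720 = 557 minutes = 9:17.
Now compute the angle at 9:17:
Hour hand: 9 x 30 + 17 x 0.5 = 278.5 degrees
Minute hand: 17 x 6 = 102 degrees
Difference: |278.5 - 102| = 176.5 degrees
The angle is 176.5 degrees

Final answer: 176.5 degrees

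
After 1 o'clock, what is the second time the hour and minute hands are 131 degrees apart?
At t minutes past 1:00, the hour hand is at 30 x 1 + 0.5t degrees and the minute hand is at 6t degrees.
The smaller angle between them is 131 degrees when |30H - 5.5t| = 131 or |30H - 5.5t| = 229.
With H = 1, solve 30 x 1 - 5.5t = +/- target for each target:
  t = (30 x 1 - 131) / 5.5 = -18.36 (outside (0, 60))
  t = (30 x 1 + 131) / 5.5 = 29.27
  t = (30 x 1 - 229) / 5.5 = -36.18 (outside (0, 60))
  t = (30 x 1 + 229) / 5.5 = 47.09
Valid solutions in (0, 60): {29.27, 47.09} minutes.
The second occurrence is t = 47.09 minutes.
The hands form a 131-degree angle at 47.09 minutes past 1:00.

Final answer: 47.09 minutes past 1:00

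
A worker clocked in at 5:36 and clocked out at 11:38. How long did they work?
From 5:36 to 11:38:
(11 x 60 + 38) - (5 x 60 + 36) = 698 - 336 = 362 minutes
= 6 hours and 2 minutes

Final answer: 6 hours and 2 minutes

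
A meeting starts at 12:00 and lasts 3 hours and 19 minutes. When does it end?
Starting time: 12:00
Adding 19 minutes to 0 minutes: 0 + 19 = 19 minutes
Adding 3 hours: 12 + 3 = 15 - 12 = 3
Final time: 3:19

Final answer: 3:19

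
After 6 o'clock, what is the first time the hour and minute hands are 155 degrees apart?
At t minutes past 6:00, the hour hand is at 30 x 6 + 0.5t degrees and the minute hand is at 6t degrees.
The smaller angle between them is 155 degrees when |30H - 5.5t| = 155 or |30H - 5.5t| = 205.
With H = 6, solve 30 x 6 - 5.5t = +/- target for each target:
  t = (30 x 6 - 155) / 5.5 = 4.55
  t = (30 x 6 + 155) / 5.5 = 60.91 (outside (0, 60))
  t = (30 x 6 - 205) / 5.5 = -4.55 (outside (0, 60))
  t = (30 x 6 + 205) / 5.5 = 70 (outside (0, 60))
Valid solutions in (0, 60): {4.55} minutes.
The first occurrence is t = 4.55 minutes.
The hands form a 155-degree angle at 4.55 minutes past 6:00.

Final answer: 4.55 minutes past 6:00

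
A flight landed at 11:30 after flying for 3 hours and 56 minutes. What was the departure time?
Starting time: 11:30 = 690 total minutes past 12:00
Subtracting: 3 hours and 56 minutes = 236 minutes
690 - 236 = 454 minutes
= 7 hours and 34 minutes past 12:00 = 7:34

Final answer: 7:34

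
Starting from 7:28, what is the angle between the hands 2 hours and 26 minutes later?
First find the time 2 hours and 26 minutes after 7:28.
Total minutes: 7 x 60 + 28 + 2 x 60 + 26 = 594.
594 mod 720 = 594 minutes = 9:54.
Now compute the angle at 9:54:
Hour hand: 9 x 30 + 54 x 0.5 = 297 degrees
Minute hand: 54 x 6 = 324 degrees
Difference: |297 - 324| = 27 degrees
The angle is 27 degrees

Final answer: 27 degrees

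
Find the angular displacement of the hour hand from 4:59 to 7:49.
The hour hand moves 0.5 degrees per minute.
Time elapsed: 7:49 - 4:59 = 170 minutes
Angular displacement: 170 x 0.5 = 85 degrees

Final answer: 85 degrees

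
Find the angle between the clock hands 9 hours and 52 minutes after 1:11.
First find the time 9 hours and 52 minutes after 1:11.
Total minutes: 1 x 60 + 11 + 9 x 60 + 52 = 663.
663 mod 720 = 663 minutes = 11:03.
Now compute the angle at 11:03:
Hour hand: 11 x 30 + 3 x 0.5 = 331.5 degrees
Minute hand: 3 x 6 = 18 degrees
Difference: |331.5 - 18| = 313.5 degrees
Smaller angle: 360 - 313.5 = 46.5 degrees

Final answer: 46.5 degrees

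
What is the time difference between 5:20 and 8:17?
From 5:20 to 8:17:
(8 x 60 + 17) - (5 x 60 + 20) = 497 - 320 = 177 minutes
= 2 hours and 57 minutes

Final answer: 2 hours and 57 minutes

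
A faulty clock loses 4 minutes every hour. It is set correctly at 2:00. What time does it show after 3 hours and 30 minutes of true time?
For every 60 true minutes, the faulty clock advances 60 - 4 = 56 minutes.
True elapsed: 3 hours and 30 minutes = 210 minutes.
Faulty clock advances: 210 x 56/60 = 196 minutes (drift: 14 minutes behind).
Shown time: 2:00 + 196 minutes = 5:16.

Final answer: 5:16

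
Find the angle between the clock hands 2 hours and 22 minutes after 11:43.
First find the time 2 hours and 22 minutes after 11:43.
Total minutes: 11 x 60 + 43 + 2 x 60 + 22 = 845.
845 mod 720 = 125 minutes = 2:05.
Now compute the angle at 2:05:
Hour hand: 2 x 30 + 5 x 0.5 = 62.5 degrees
Minute hand: 5 x 6 = 30 degrees
Difference: |62.5 - 30| = 32.5 degrees
The angle is 32.5 degrees

Final answer: 32.5 degrees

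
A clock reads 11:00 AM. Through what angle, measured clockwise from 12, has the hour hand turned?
The hour hand moves 30 degrees per hour and 0.5 degrees per minute.
At 11:00: (11) x 30 + 0 x 0.5 = 330 + 0 = 330 degrees

Final answer: 330 degrees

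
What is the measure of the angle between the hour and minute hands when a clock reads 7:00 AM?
Hour hand position: 7 x 30 + 0 x 0.5 = 210 degrees
Minute hand position: 0 x 6 = 0 degrees
Difference: |210 - 0| = 210 degrees
Since 210 > 180, the smaller angle is 360 - 210 = 150 degrees

Final answer: 150 degrees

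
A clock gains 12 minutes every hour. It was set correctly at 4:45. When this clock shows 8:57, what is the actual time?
For every 60 true minutes, the faulty clock advances 72 minutes, so 1 faulty-clock minute corresponds to 60/72 true minutes.
From 4:45 to 8:57 on the faulty dial is 252 minutes.
True elapsed: 252 x 60/72 = 210 minutes = 3 hours and 30 minutes.
True time: 4:45 + 3 hours and 30 minutes = 8:15.

Final answer: 8:15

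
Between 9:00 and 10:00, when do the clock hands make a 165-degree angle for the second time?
At t minutes past 9:00, the hour hand is at 30 x 9 + 0.5t degrees and the minute hand is at 6t degrees.
The smaller angle between them is 165 degrees when |30H - 5.5t| = 165 or |30H - 5.5t| = 195.
With H = 9, solve 30 x 9 - 5.5t = +/- target for each target:
  t = (30 x 9 - 165) / 5.5 = 19.09
  t = (30 x 9 + 165) / 5.5 = 79.09 (outside (0, 60))
  t = (30 x 9 - 195) / 5.5 = 13.64
  t = (30 x 9 + 195) / 5.5 = 84.55 (outside (0, 60))
Valid solutions in (0, 60): {13.64, 19.09} minutes.
The second occurrence is t = 19.09 minutes.
The hands form a 165-degree angle at 19.09 minutes past 9:00.

Final answer: 19.09 minutes past 9:00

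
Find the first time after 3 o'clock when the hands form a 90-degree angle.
At t minutes past 3:00, the hour hand is at 30 x 3 + 0.5t degrees and the minute hand is at 6t degrees.
The smaller angle between them is 90 degrees when |30H - 5.5t| = 90 or |30H - 5.5t| = 270.
With H = 3, solve 30 x 3 - 5.5t = +/- target for each target:
  t = (30 x 3 - 90) / 5.5 = 0 (outside (0, 60))
  t = (30 x 3 + 90) / 5.5 = 32.73
  t = (30 x 3 - 270) / 5.5 = -32.73 (outside (0, 60))
  t = (30 x 3 + 270) / 5.5 = 65.45 (outside (0, 60))
Valid solutions in (0, 60): {32.73} minutes.
First occurrence: t = 32.73 minutes.
The hands are at right angles at 32.73 minutes past 3:00.

Final answer: 32.73 minutes past 3:00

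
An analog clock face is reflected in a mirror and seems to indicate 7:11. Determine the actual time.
Reflection across the vertical (12-6) axis maps a hand at angle A degrees to (360 - A) degrees, which sends a reading of T minutes past 12:00 to (720 - T) minutes past 12:00.
Mirror reads 7:11 = 431 minutes past 12:00.
Actual time: (720 - 431) mod 720 = 289 minutes = 4:49.

Final answer: 4:49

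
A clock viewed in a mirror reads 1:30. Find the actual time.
Reflection across the vertical (12-6) axis maps a hand at angle A degrees to (360 - A) degrees, which sends a reading of T minutes past 12:00 to (720 - T) minutes past 12:00.
Mirror reads 1:30 = 90 minutes past 12:00.
Actual time: (720 - 90) mod 720 = 630 minutes = 10:30.

Final answer: 10:30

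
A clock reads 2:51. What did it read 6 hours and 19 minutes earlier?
Starting time: 2:51 = 171 total minutes past 12:00
Subtracting: 6 hours and 19 minutes = 379 minutes
171 - 379 = -208 (negative, add 12 hours = 720) = 512 minutes
= 8 hours and 32 minutes past 12:00 = 8:32

Final answer: 8:32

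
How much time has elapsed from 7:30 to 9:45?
From 7:30 to 9:45:
(9 x 60 + 45) - (7 x 60 + 30) = 585 - 450 = 135 minutes
= 2 hours and 15 minutes

Final answer: 2 hours and 15 minutes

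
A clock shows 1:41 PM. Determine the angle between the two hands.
Hour hand position: 1 x 30 + 41 x 0.5 = 50.5 degrees
Minute hand position: 41 x 6 = 246 degrees
Difference: |50.5 - 246| = 195.5 degrees
Since 195.5 > 180, the smaller angle is 360 - 195.5 = 164.5 degrees

Final answer: 164.5 degrees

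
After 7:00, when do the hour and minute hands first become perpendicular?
At t minutes past 7:00, the hour hand is at 30 x 7 + 0.5t degrees and the minute hand is at 6t degrees.
The smaller angle between them is 90 degrees when |30H - 5.5t| = 90 or |30H - 5.5t| = 270.
With H = 7, solve 30 x 7 - 5.5t = +/- target for each target:
  t = (30 x 7 - 90) / 5.5 = 21.82
  t = (30 x 7 + 90) / 5.5 = 54.55
  t = (30 x 7 - 270) / 5.5 = -10.91 (outside (0, 60))
  t = (30 x 7 + 270) / 5.5 = 87.27 (outside (0, 60))
Valid solutions in (0, 60): {21.82, 54.55} minutes.
First occurrence: t = 21.82 minutes.
The hands are at right angles at 21.82 minutes past 7:00.

Final answer: 21.82 minutes past 7:00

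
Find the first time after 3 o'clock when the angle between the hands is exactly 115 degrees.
At t minutes past 3:00, the hour hand is at 30 x 3 + 0.5t degrees and the minute hand is at 6t degrees.
The smaller angle between them is 115 degrees when |30H - 5.5t| = 115 or |30H - 5.5t| = 245.
With H = 3, solve 30 x 3 - 5.5t = +/- target for each target:
  t = (30 x 3 - 115) / 5.5 = -4.55 (outside (0, 60))
  t = (30 x 3 + 115) / 5.5 = 37.27
  t = (30 x 3 - 245) / 5.5 = -28.18 (outside (0, 60))
  t = (30 x 3 + 245) / 5.5 = 60.91 (outside (0, 60))
Valid solutions in (0, 60): {37.27} minutes.
The first occurrence is t = 37.27 minutes.
The hands form a 115-degree angle at 37.27 minutes past 3:00.

Final answer: 37.27 minutes past 3:00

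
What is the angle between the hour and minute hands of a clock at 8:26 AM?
Hour hand position: 8 x 30 + 26 x 0.5 = 253 degrees
Minute hand position: 26 x 6 = 156 degrees
Difference: |253 - 156| = 97 degrees
The angle between the hands is 97 degrees

Final answer: 97 degrees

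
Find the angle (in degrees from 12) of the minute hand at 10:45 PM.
The minute hand moves 6 degrees per minute.
At 10:45: 45 x 6 = 270 degrees

Final answer: 270 degrees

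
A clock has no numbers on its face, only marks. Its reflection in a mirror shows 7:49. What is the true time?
Reflection across the vertical (12-6) axis maps a hand at angle A degrees to (360 - A) degrees, which sends a reading of T minutes past 12:00 to (720 - T) minutes past 12:00.
Mirror reads 7:49 = 469 minutes past 12:00.
Actual time: (720 - 469) mod 720 = 251 minutes = 4:11.

Final answer: 4:11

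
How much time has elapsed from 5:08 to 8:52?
From 5:08 to 8:52:
(8 x 60 + 52) - (5 x 60 + 8) = 532 - 308 = 224 minutes
= 3 hours and 44 minutes

Final answer: 3 hours and 44 minutes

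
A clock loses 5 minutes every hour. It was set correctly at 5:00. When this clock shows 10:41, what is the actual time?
For every 60 true minutes, the faulty clock advances 55 minutes, so 1 faulty-clock minute corresponds to 60/55 true minutes.
From 5:00 to 10:41 on the faulty dial is 341 minutes.
True elapsed: 341 x 60/55 = 372 minutes = 6 hours and 12 minutes.
True time: 5:00 + 6 hours and 12 minutes = 11:12.

Final answer: 11:12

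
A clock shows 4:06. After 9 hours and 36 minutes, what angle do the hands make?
First find the time 9 hours and 36 minutes after 4:06.
Total minutes: 4 x 60 + 6 + 9 x 60 + 36 = 822.
822 mod 720 = 102 minutes = 1:42.
Now compute the angle at 1:42:
Hour hand: 1 x 30 + 42 x 0.5 = 51 degrees
Minute hand: 42 x 6 = 252 degrees
Difference: |51 - 252| = 201 degrees
Smaller angle: 360 - 201 = 159 degrees

Final answer: 159 degrees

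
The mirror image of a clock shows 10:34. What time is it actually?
Reflection across the vertical (12-6) axis maps a hand at angle A degrees to (360 - A) degrees, which sends a reading of T minutes past 12:00 to (720 - T) minutes past 12:00.
Mirror reads 10:34 = 634 minutes past 12:00.
Actual time: (720 - 634) mod 720 = 86 minutes = 1:26.

Final answer: 1:26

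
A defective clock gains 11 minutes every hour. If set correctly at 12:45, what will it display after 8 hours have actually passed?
For every 60 true minutes, the faulty clock advances 60 + 11 = 71 minutes.
True elapsed: 8 hours = 480 minutes.
Faulty clock advances: 480 x 71/60 = 568 minutes (drift: 88 minutes ahead).
Shown time: 12:45 + 568 minutes = 10:13.

Final answer: 10:13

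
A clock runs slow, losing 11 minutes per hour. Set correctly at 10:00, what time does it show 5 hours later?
For every 60 true minutes, the faulty clock advances 60 - 11 = 49 minutes.
True elapsed: 5 hours = 300 minutes.
Faulty clock advances: 300 x 49/60 = 245 minutes (drift: 55 minutes behind).
Shown time: 10:00 + 245 minutes = 2:05.

Final answer: 2:05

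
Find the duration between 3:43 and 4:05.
From 3:43 to 4:05:
(4 x 60 + 5) - (3 x 60 + 43) = 245 - 223 = 22 minutes
= 22 minutes

Final answer: 22 minutes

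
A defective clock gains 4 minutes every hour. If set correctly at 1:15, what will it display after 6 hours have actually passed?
For every 60 true minutes, the faulty clock advances 60 + 4 = 64 minutes.
True elapsed: 6 hours = 360 minutes.
Faulty clock advances: 360 x 64/60 = 384 minutes (drift: 24 minutes ahead).
Shown time: 1:15 + 384 minutes = 7:39.

Final answer: 7:39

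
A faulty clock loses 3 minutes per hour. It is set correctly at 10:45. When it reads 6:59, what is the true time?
For every 60 true minutes, the faulty clock advances 57 minutes, so 1 faulty-clock minute corresponds to 60/57 true minutes.
From 10:45 to 6:59 on the faulty dial is 494 minutes.
True elapsed: 494 x 60/57 = 520 minutes = 8 hours and 40 minutes.
True time: 10:45 + 8 hours and 40 minutes = 7:25.

Final answer: 7:25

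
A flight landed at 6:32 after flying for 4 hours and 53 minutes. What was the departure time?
Starting time: 6:32 = 392 total minutes past 12:00
Subtracting: 4 hours and 53 minutes = 293 minutes
392 - 293 = 99 minutes
= 1 hour and 39 minutes past 12:00 = 1:39

Final answer: 1:39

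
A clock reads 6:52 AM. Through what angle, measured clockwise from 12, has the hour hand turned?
The hour hand moves 30 degrees per hour and 0.5 degrees per minute.
At 6:52: (6) x 30 + 52 x 0.5 = 180 + 26 = 206 degrees

Final answer: 206 degrees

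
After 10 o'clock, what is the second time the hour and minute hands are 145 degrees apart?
At t minutes past 10:00, the hour hand is at 30 x 10 + 0.5t degrees and the minute hand is at 6t degrees.
The smaller angle between them is 145 degrees when |30H - 5.5t| = 145 or |30H - 5.5t| = 215.
With H = 10, solve 30 x 10 - 5.5t = +/- target for each target:
  t = (30 x 10 - 145) / 5.5 = 28.18
  t = (30 x 10 + 145) / 5.5 = 80.91 (outside (0, 60))
  t = (30 x 10 - 215) / 5.5 = 15.45
  t = (30 x 10 + 215) / 5.5 = 93.64 (outside (0, 60))
Valid solutions in (0, 60): {15.45, 28.18} minutes.
The second occurrence is t = 28.18 minutes.
The hands form a 145-degree angle at 28.18 minutes past 10:00.

Final answer: 28.18 minutes past 10:00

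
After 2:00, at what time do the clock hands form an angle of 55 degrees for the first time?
At t minutes past 2:00, the hour hand is at 30 x 2 + 0.5t degrees and the minute hand is at 6t degrees.
The smaller angle between them is 55 degrees when |30H - 5.5t| = 55 or |30H - 5.5t| = 305.
With H = 2, solve 30 x 2 - 5.5t = +/- target for each target:
  t = (30 x 2 - 55) / 5.5 = 0.91
  t = (30 x 2 + 55) / 5.5 = 20.91
  t = (30 x 2 - 305) / 5.5 = -44.55 (outside (0, 60))
  t = (30 x 2 + 305) / 5.5 = 66.36 (outside (0, 60))
Valid solutions in (0, 60): {0.91, 20.91} minutes.
The first occurrence is t = 0.91 minutes.
The hands form a 55-degree angle at 0.91 minutes past 2:00.

Final answer: 0.91 minutes past 2:00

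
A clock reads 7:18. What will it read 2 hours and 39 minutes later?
Starting time: 7:18
Adding 39 minutes to 18 minutes: 18 + 39 = 57 minutes
Adding 2 hours: 7 + 2 = 9
Final time: 9:57

Final answer: 9:57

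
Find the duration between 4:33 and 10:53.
From 4:33 to 10:53:
(10 x 60 + 53) - (4 x 60 + 33) = 653 - 273 = 380 minutes
= 6 hours and 20 minutes

Final answer: 6 hours and 20 minutes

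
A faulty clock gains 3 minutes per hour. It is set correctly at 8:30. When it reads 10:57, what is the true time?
For every 60 true minutes, the faulty clock advances 63 minutes, so 1 faulty-clock minute corresponds to 60/63 true minutes.
From 8:30 to 10:57 on the faulty dial is 147 minutes.
True elapsed: 147 x 60/63 = 140 minutes = 2 hours and 20 minutes.
True time: 8:30 + 2 hours and 20 minutes = 10:50.

Final answer: 10:50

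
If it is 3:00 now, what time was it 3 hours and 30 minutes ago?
Starting time: 3:00 = 180 total minutes past 12:00
Subtracting: 3 hours and 30 minutes = 210 minutes
180 - 210 = -30 (negative, add 12 hours = 720) = 690 minutes
= 11 hours and 30 minutes past 12:00 = 11:30

Final answer: 11:30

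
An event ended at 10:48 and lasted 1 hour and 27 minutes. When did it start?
Starting time: 10:48 = 648 total minutes past 12:00
Subtracting: 1 hour and 27 minutes = 87 minutes
648 - 87 = 561 minutes
= 9 hours and 21 minutes past 12:00 = 9:21

Final answer: 9:21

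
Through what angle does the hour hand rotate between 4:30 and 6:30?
The hour hand moves 0.5 degrees per minute.
Time elapsed: 6:30 - 4:30 = 120 minutes
Angular displacement: 120 x 0.5 = 60 degrees

Final answer: 60 degrees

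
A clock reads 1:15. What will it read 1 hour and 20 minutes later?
Starting time: 1:15
Adding 20 minutes to 15 minutes: 15 + 20 = 35 minutes
Adding 1 hour: 1 + 1 = 2
Final time: 2:35

Final answer: 2:35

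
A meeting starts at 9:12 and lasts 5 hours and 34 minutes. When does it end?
Starting time: 9:12
Adding 34 minutes to 12 minutes: 12 + 34 = 46 minutes
Adding 5 hours: 9 + 5 = 14 - 12 = 2
Final time: 2:46

Final answer: 2:46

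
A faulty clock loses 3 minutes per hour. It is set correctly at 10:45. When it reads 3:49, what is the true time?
For every 60 true minutes, the faulty clock advances 57 minutes, so 1 faulty-clock minute corresponds to 60/57 true minutes.
From 10:45 to 3:49 on the faulty dial is 304 minutes.
True elapsed: 304 x 60/57 = 320 minutes = 5 hours and 20 minutes.
True time: 10:45 + 5 hours and 20 minutes = 4:05.

Final answer: 4:05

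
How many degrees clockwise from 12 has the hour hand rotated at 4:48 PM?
The hour hand moves 30 degrees per hour and 0.5 degrees per minute.
At 4:48: (4) x 30 + 48 x 0.5 = 120 + 24 = 144 degrees

Final answer: 144 degrees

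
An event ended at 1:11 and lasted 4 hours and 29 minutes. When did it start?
Starting time: 1:11 = 71 total minutes past 12:00
Subtracting: 4 hours and 29 minutes = 269 minutes
71 - 269 = -198 (negative, add 12 hours = 720) = 522 minutes
= 8 hours and 42 minutes past 12:00 = 8:42

Final answer: 8:42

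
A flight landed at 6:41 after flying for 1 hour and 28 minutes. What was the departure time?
Starting time: 6:41 = 401 total minutes past 12:00
Subtracting: 1 hour and 28 minutes = 88 minutes
401 - 88 = 313 minutes
= 5 hours and 13 minutes past 12:00 = 5:13

Final answer: 5:13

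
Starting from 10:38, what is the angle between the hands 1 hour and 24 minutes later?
First find the time 1 hour and 24 minutes after 10:38.
Total minutes: 10 x 60 + 38 + 1 x 60 + 24 = 722.
722 mod 720 = 2 minutes = 12:02.
Now compute the angle at 12:02:
Hour hand: 0 x 30 + 2 x 0.5 = 1 degrees
Minute hand: 2 x 6 = 12 degrees
Difference: |1 - 12| = 11 degrees
The angle is 11 degrees

Final answer: 11 degrees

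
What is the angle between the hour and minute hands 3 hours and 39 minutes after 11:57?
First find the time 3 hours and 39 minutes after 11:57.
Total minutes: 11 x 60 + 57 + 3 x 60 + 39 = 936.
936 mod 720 = 216 minutes = 3:36.
Now compute the angle at 3:36:
Hour hand: 3 x 30 + 36 x 0.5 = 108 degrees
Minute hand: 36 x 6 = 216 degrees
Difference: |108 - 216| = 108 degrees
The angle is 108 degrees

Final answer: 108 degrees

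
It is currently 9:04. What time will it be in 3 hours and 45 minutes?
Starting time: 9:04
Adding 45 minutes to 4 minutes: 4 + 45 = 49 minutes
Adding 3 hours: 9 + 3 = 12
Final time: 12:49

Final answer: 12:49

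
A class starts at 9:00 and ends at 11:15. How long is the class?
From 9:00 to 11:15:
(11 x 60 + 15) - (9 x 60 + 0) = 675 - 540 = 135 minutes
= 2 hours and 15 minutes

Final answer: 2 hours and 15 minutes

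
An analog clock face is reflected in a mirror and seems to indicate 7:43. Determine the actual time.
Reflection across the vertical (12-6) axis maps a hand at angle A degrees to (360 - A) degrees, which sends a reading of T minutes past 12:00 to (720 - T) minutes past 12:00.
Mirror reads 7:43 = 463 minutes past 12:00.
Actual time: (720 - 463) mod 720 = 257 minutes = 4:17.

Final answer: 4:17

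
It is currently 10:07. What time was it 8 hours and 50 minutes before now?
Starting time: 10:07 = 607 total minutes past 12:00
Subtracting: 8 hours and 50 minutes = 530 minutes
607 - 530 = 77 minutes
= 1 hour and 17 minutes past 12:00 = 1:17

Final answer: 1:17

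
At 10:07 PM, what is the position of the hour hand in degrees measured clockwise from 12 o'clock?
The hour hand moves 30 degrees per hour and 0.5 degrees per minute.
At 10:07: (10) x 30 + 7 x 0.5 = 300 + 3.5 = 303.5 degrees

Final answer: 303.5 degrees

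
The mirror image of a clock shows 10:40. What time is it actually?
Reflection across the vertical (12-6) axis maps a hand at angle A degrees to (360 - A) degrees, which sends a reading of T minutes past 12:00 to (720 - T) minutes past 12:00.
Mirror reads 10:40 = 640 minutes past 12:00.
Actual time: (720 - 640) mod 720 = 80 minutes = 1:20.

Final answer: 1:20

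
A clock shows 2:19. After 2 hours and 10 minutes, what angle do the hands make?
First find the time 2 hours and 10 minutes after 2:19.
Total minutes: 2 x 60 + 19 + 2 x 60 + 10 = 269.
269 mod 720 = 269 minutes = 4:29.
Now compute the angle at 4:29:
Hour hand: 4 x 30 + 29 x 0.5 = 134.5 degrees
Minute hand: 29 x 6 = 174 degrees
Difference: |134.5 - 174| = 39.5 degrees
The angle is 39.5 degrees

Final answer: 39.5 degrees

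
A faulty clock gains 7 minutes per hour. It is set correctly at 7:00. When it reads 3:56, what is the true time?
For every 60 true minutes, the faulty clock advances 67 minutes, so 1 faulty-clock minute corresponds to 60/67 true minutes.
From 7:00 to 3:56 on the faulty dial is 536 minutes.
True elapsed: 536 x 60/67 = 480 minutes = 8 hours.
True time: 7:00 + 8 hours = 3:00.

Final answer: 3:00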